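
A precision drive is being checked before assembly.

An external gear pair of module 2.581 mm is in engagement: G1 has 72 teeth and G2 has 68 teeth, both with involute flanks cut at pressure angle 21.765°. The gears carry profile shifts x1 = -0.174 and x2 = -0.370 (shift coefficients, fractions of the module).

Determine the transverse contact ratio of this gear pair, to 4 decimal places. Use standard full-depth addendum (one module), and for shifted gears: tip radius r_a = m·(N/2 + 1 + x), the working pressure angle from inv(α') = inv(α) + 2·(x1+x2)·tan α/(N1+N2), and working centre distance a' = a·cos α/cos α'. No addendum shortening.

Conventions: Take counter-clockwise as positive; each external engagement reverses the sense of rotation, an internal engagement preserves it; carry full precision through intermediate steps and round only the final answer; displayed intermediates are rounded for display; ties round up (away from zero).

single-mesh involute tooth geometry (72T engaging 68T at module 2.581)
base radii: r_b1 = 86.292252, r_b2 = 81.498238
tip radii: r_a1 = 95.047906, r_a2 = 89.380030
inv(α') = inv(21.765°) + 2·(-0.174-0.370)·tan α/(72+68) = 0.01628929  ⇒  α' = 20.58044°
a' = a·cos α / cos α' = 180.6700·cos 21.765°/cos 20.58044° = 179.228958
action lengths: √(r_a1²−r_b1²) = 39.846603, √(r_a2²−r_b2²) = 36.699142
base pitch p_b = π·m·cos α = 7.530420
CR = (39.846603 + 36.699142 − 179.228958·sin 20.58044°)/7.530420 = 1.798412
contact ratio ≈ 1.7984

1.7984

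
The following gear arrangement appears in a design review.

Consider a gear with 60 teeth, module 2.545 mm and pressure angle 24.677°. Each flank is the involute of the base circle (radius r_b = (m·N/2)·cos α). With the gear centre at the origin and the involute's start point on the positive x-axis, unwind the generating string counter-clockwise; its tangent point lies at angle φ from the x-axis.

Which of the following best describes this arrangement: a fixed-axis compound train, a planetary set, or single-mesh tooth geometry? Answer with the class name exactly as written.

class = single-mesh tooth geometry [base-circle involute, m = 2.545, 60T]
classification: single-mesh tooth geometry

single-mesh tooth geometry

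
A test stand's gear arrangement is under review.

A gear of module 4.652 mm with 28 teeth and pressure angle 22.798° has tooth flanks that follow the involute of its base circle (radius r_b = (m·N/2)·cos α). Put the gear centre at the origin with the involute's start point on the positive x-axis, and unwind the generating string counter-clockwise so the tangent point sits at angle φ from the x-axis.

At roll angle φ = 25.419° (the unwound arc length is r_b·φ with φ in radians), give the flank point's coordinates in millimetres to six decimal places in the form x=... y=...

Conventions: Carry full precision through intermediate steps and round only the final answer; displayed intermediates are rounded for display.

class = single-mesh tooth geometry [base-circle involute, m = 4.652, 28T]
pitch radius r_p = m·N/2 = 4.652·28/2 = 65.128000
base radius r_b = r_p·cos α = 65.128000·cos 22.798° = 60.039984
roll angle φ = 25.419° = 0.44364524 rad
x = r_b·(cos φ + φ·sin φ) = 65.660983
y = r_b·(sin φ − φ·cos φ) = 1.713384

x=65.660983 y=1.713384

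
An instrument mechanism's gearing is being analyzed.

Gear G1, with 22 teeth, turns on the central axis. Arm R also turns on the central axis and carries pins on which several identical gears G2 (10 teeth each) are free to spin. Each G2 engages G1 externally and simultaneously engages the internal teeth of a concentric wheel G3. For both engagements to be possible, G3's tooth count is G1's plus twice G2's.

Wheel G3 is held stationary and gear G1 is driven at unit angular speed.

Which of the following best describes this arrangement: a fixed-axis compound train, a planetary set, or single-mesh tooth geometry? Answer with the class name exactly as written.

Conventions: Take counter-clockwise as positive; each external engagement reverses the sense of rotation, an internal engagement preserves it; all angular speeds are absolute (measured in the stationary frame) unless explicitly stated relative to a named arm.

planetary set

planetary set (22T centre, 10T on arm, 42T internal) — Willis relation
classification: planetary set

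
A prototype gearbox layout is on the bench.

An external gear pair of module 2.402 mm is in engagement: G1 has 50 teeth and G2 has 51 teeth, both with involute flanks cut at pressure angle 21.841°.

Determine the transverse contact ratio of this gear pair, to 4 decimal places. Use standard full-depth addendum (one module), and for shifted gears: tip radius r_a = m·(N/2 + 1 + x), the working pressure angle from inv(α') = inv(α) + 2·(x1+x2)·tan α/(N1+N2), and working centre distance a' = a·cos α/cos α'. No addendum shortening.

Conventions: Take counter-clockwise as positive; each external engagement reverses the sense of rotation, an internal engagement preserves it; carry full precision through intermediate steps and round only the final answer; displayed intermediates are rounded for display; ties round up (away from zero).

topology: single-mesh involute geometry — m = 2.402, 50T/51T pair
base radii: r_b1 = 55.739602, r_b2 = 56.854394
tip radii: r_a1 = 62.452000, r_a2 = 63.653000
no profile shift: α' = α, a' = a
action lengths: √(r_a1²−r_b1²) = 28.166454, √(r_a2²−r_b2²) = 28.623108
base pitch p_b = π·m·cos α = 7.004445
CR = (28.166454 + 28.623108 − 121.301000·sin 21.84100°)/7.004445 = 1.664899
contact ratio ≈ 1.6649

1.6649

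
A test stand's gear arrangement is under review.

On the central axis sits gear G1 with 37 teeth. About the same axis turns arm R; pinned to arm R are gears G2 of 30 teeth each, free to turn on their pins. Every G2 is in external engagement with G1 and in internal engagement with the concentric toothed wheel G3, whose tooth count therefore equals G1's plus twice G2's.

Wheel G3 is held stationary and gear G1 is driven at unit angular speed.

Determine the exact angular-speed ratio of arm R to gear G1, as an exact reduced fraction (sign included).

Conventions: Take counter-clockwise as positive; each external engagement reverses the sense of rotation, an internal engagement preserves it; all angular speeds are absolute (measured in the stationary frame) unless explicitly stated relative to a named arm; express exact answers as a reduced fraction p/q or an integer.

class = planetary set [G3 = 37+2·30 = 97; Willis about the carrier]
ring teeth: 37 + 2·30 = 97
37(ω_sun−ω_arm) = −97(ω_ring−ω_arm),  ω_ring = 0, ω_sun = 1
37(1−ω_arm) = −97(0−ω_arm)  ⇒  134·ω_arm = 37  ⇒  ω_arm = 37/134
ω_out/ω_in = 37/134

37/134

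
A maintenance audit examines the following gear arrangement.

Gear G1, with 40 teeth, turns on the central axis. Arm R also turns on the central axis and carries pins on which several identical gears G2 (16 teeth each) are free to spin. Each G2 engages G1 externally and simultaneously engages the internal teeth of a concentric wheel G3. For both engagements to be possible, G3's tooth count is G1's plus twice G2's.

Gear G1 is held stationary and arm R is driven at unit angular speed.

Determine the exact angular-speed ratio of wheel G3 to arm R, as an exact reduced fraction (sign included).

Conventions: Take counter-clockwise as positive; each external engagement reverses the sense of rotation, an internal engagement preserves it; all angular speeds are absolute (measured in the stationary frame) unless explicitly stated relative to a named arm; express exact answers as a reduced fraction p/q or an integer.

planetary set (40T centre, 16T on arm, 72T internal) — Willis relation
ring teeth: 40 + 2·16 = 72
40(ω_sun−ω_arm) = −72(ω_ring−ω_arm),  ω_sun = 0, ω_arm = 1
ω_ring = 1 − (40/72)(0−1) = 14/9
ω_out/ω_in = 14/9

14/9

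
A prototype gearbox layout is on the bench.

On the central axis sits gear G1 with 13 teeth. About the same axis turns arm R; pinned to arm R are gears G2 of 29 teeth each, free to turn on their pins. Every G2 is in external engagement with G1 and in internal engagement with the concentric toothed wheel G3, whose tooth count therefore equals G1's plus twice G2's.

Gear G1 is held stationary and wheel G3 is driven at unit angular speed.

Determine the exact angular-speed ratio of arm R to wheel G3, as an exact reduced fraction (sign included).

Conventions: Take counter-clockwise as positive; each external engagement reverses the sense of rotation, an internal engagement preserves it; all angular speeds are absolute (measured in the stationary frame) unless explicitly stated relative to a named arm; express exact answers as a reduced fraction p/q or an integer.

71/84

topology: planetary set — G1 13T / G2 29T / G3 71T, arm = carrier (Willis)
ring teeth: 13 + 2·29 = 71
13(ω_sun−ω_arm) = −71(ω_ring−ω_arm),  ω_sun = 0, ω_ring = 1
13(0−ω_arm) = −71(1−ω_arm)  ⇒  84·ω_arm = 71  ⇒  ω_arm = 71/84
ω_out/ω_in = 71/84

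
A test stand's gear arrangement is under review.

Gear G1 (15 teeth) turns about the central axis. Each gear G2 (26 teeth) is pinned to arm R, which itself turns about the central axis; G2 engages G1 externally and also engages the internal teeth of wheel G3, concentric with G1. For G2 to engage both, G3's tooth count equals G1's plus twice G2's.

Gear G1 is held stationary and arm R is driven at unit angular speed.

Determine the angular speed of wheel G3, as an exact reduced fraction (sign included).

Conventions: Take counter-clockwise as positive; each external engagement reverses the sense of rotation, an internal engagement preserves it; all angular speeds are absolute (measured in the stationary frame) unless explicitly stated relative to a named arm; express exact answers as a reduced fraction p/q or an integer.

82/67

recognized (axles ride arm R): planetary set, 15/26/67 teeth
ring teeth: 15 + 2·26 = 67
15(ω_sun−ω_arm) = −67(ω_ring−ω_arm),  ω_sun = 0, ω_arm = 1
ω_ring = 1 − (15/67)(0−1) = 82/67
exact speed ratio = 82/67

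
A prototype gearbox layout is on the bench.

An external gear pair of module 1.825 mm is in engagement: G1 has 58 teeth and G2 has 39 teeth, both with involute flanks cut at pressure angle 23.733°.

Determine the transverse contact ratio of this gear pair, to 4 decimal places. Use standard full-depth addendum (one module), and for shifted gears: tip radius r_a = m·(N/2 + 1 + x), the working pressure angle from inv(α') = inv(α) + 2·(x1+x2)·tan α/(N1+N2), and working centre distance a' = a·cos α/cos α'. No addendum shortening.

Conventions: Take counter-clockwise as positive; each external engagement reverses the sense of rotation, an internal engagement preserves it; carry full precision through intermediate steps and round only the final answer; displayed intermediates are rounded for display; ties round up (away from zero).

1.5758

class = single-mesh tooth geometry [involute pair 58T × 39T, m = 1.825]
base radii: r_b1 = 48.449182, r_b2 = 32.577898
tip radii: r_a1 = 54.750000, r_a2 = 37.412500
no profile shift: α' = α, a' = a
action lengths: √(r_a1²−r_b1²) = 25.499789, √(r_a2²−r_b2²) = 18.394991
base pitch p_b = π·m·cos α = 5.248538
CR = (25.499789 + 18.394991 − 88.512500·sin 23.73300°)/5.248538 = 1.575811
contact ratio ≈ 1.5758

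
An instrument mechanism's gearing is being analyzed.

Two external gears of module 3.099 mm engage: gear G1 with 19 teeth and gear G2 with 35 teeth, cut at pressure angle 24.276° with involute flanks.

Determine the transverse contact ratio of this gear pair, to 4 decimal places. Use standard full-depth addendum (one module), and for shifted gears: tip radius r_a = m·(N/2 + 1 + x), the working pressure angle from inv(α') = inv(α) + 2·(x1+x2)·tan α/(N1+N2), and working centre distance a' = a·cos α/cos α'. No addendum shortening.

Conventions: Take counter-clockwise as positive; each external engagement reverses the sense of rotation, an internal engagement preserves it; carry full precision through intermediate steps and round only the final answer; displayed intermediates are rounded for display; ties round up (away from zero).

1.4684

class = single-mesh tooth geometry [involute pair 19T × 35T, m = 3.099]
base radii: r_b1 = 26.837241, r_b2 = 49.437022
tip radii: r_a1 = 32.539500, r_a2 = 57.331500
no profile shift: α' = α, a' = a
action lengths: √(r_a1²−r_b1²) = 18.400586, √(r_a2²−r_b2²) = 29.032426
base pitch p_b = π·m·cos α = 8.874913
CR = (18.400586 + 29.032426 − 83.673000·sin 24.27600°)/8.874913 = 1.468444
contact ratio ≈ 1.4684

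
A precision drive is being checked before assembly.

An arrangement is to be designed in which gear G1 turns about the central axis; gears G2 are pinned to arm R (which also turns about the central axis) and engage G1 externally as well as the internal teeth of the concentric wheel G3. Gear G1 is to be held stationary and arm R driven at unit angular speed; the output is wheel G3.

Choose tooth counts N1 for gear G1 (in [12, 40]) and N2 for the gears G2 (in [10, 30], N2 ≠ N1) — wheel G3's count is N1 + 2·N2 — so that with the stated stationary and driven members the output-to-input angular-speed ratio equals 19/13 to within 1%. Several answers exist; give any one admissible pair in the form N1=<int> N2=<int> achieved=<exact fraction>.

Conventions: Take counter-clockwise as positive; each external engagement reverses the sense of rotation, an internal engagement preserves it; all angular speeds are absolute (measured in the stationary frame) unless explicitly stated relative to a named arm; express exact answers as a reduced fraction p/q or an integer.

topology: planetary set — design target 19/13, arm = carrier (Willis)
Willis with ω_sun = 0: ω_ring/ω_arm = (N1+N3)/N3; set equal to 19/13  ⇒  N3/N1 = 1/(19/13 − 1) = 13/6
N3 = N1 + 2·N2  ⇒  N2/N1 = (N3/N1 − 1)/2 = (13/6 − 1)/2 = 7/12
smallest multiple with N1 ≥ 12 and N2 ≥ 10: k = 2  ⇒  N1 = 2·12 = 24, N2 = 2·7 = 14 (N1 ≤ 40, N2 ≤ 30, N2 ≠ N1 ✓), N3 = 24 + 2·14 = 52
check: (N1+N3)/N3 with N1 = 24, N3 = 52 gives 19/13; |achieved − target| = 0 ≤ 19/1300 ✓

N1=24 N2=14 achieved=19/13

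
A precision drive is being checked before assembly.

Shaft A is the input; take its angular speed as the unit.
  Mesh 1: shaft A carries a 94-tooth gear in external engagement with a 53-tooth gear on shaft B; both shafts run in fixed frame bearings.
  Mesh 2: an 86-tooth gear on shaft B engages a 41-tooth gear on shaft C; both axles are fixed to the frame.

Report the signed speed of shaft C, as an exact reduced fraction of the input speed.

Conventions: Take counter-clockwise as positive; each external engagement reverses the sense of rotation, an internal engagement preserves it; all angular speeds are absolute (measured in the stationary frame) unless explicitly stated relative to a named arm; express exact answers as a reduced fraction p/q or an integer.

2-mesh fixed-axis compound train (all bearings frame-fixed)
mesh 1 [94T→53T]: |ω|/ω_in = 1×94/53 = 94/53, sense flips to −
mesh 2 [86T→41T]: |ω|/ω_in = (94/53)×86/41 = 8084/2173, sense flips to +
signed output speed (× input speed) = 8084/2173

8084/2173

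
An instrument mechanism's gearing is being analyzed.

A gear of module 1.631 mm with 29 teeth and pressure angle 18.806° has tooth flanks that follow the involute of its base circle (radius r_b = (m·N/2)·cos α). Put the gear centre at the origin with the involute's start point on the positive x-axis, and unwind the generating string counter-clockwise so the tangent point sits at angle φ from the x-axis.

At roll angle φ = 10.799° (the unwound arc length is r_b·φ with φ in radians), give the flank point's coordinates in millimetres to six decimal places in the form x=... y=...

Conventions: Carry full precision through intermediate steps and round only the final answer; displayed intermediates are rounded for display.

class = single-mesh tooth geometry [base-circle involute, m = 1.631, 29T]
pitch radius r_p = m·N/2 = 1.631·29/2 = 23.649500
base radius r_b = r_p·cos α = 23.649500·cos 18.806° = 22.386983
roll angle φ = 10.799° = 0.18847811 rad
x = r_b·(cos φ + φ·sin φ) = 22.781097
y = r_b·(sin φ − φ·cos φ) = 0.049787

x=22.781097 y=0.049787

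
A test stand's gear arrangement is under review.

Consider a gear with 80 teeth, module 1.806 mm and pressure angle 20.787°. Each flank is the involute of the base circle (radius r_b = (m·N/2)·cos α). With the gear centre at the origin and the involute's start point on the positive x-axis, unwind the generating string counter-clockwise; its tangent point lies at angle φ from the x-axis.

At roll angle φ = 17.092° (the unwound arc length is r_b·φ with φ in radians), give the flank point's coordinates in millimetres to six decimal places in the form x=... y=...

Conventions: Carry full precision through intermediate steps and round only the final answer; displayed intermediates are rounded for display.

x=70.476182 y=0.592333

single-mesh involute tooth geometry (80T wheel at module 1.806)
pitch radius r_p = m·N/2 = 1.806·80/2 = 72.240000
base radius r_b = r_p·cos α = 72.240000·cos 20.787° = 67.537626
roll angle φ = 17.092° = 0.29831168 rad
x = r_b·(cos φ + φ·sin φ) = 70.476182
y = r_b·(sin φ − φ·cos φ) = 0.592333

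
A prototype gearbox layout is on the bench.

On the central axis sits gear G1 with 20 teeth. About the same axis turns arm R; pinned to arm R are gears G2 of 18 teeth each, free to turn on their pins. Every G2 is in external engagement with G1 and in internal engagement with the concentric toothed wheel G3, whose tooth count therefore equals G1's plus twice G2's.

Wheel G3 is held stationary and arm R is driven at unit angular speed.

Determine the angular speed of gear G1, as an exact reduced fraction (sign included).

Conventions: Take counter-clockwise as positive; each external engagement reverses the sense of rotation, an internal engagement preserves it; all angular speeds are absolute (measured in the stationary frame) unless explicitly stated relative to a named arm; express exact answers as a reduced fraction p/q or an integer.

recognized (axles ride arm R): planetary set, 20/18/56 teeth
ring teeth: 20 + 2·18 = 56
20(ω_sun−ω_arm) = −56(ω_ring−ω_arm),  ω_ring = 0, ω_arm = 1
ω_sun = 1 − (56/20)(0−1) = 19/5
exact speed ratio = 19/5

19/5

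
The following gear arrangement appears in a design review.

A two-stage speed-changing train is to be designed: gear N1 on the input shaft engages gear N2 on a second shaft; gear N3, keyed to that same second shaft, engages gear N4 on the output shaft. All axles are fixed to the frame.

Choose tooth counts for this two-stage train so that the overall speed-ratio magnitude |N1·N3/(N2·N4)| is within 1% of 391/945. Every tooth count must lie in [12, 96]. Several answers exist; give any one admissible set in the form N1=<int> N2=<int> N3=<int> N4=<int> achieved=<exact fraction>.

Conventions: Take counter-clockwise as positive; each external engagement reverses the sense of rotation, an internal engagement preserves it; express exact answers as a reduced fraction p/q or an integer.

N1=17 N2=15 N3=23 N4=63 achieved=391/945

class = fixed-axis compound train [2-stage, 391/945 wanted]
target = 391/945 in lowest terms: an exact hit needs N1·N3 = k·391 and N2·N4 = k·945 for one integer k, every count in [12, 96]; additionally prefer no 1:1 stage (N1 ≠ N2, N3 ≠ N4)
k = 1: N1·N3 = 391 = 17·23, N2·N4 = 945 = 15·63
achieved = 17·23/(15·63) = 391/945; |achieved − target| = 0 ≤ 391/94500 ✓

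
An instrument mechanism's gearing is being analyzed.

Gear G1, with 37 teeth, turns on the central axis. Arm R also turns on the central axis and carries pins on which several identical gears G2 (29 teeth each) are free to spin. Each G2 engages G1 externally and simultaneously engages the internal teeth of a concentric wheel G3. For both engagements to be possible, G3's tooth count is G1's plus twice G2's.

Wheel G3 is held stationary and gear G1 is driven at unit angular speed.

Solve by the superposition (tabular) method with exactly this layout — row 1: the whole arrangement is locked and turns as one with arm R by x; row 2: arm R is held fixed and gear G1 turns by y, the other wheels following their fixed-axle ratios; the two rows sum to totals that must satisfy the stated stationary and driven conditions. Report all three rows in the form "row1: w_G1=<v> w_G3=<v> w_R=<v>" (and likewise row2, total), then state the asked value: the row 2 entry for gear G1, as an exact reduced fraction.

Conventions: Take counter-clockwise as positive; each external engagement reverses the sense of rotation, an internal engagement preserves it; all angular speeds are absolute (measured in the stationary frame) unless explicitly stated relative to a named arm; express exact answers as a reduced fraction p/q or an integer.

row1: w_G1=37/132 w_G3=37/132 w_R=37/132
row2: w_G1=95/132 w_G3=-37/132 w_R=0
total: w_G1=1 w_G3=0 w_R=37/132
asked value: 95/132

planetary set (37T centre, 29T on arm, 95T internal) — Willis relation
row 1 — lock + rotate with arm: ω_sun = ω_ring = ω_arm = x
row 2 (arm held, sun turns y): ω_ring = −(37/95)·y, ω_arm = 0
boundary: total ω_ring = x − (37/95)·y = 0 and total ω_sun = x + y = 1  ⇒  y = 95/132, x = 37/132
row 2 ring = −(37/95)·95/132 = -37/132
totals (row 1 + row 2): sun 37/132 + 95/132 = 1, ring 37/132 + (-37/132) = 0, arm 37/132 + 0 = 37/132
asked cell (row2, sun) = 95/132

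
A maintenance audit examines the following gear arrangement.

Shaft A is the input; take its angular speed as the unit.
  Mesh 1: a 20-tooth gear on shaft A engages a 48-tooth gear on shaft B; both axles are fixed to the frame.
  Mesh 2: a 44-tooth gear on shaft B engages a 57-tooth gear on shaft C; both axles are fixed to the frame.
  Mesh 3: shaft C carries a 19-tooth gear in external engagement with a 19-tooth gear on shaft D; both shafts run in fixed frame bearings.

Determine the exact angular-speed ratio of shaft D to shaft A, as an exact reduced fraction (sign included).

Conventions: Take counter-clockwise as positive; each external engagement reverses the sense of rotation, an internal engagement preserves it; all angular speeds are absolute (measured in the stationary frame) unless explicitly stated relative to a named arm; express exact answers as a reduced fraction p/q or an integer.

-55/171

class = fixed-axis compound train [3 meshes; 3 ratios multiply, 3 sense flips]
mesh 1 [20T→48T]: running ratio 5/12, sense −
mesh 2 [44T→57T]: running ratio 55/171, sense +
mesh 3 [19T→19T]: running ratio 55/171, sense −
ω_out/ω_in = -55/171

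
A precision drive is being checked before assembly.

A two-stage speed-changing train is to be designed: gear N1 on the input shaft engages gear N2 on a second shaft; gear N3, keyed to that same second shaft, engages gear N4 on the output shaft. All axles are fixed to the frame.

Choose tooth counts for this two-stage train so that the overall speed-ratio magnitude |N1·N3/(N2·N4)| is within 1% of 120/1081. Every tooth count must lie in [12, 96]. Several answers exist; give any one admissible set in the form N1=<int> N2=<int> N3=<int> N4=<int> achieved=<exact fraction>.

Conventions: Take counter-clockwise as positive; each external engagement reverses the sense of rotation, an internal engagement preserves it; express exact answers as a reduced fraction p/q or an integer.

N1=12 N2=23 N3=20 N4=94 achieved=120/1081

topology: fixed-axis compound train — 2 stages, target 120/1081
target = 120/1081 in lowest terms: an exact hit needs N1·N3 = k·120 and N2·N4 = k·1081 for one integer k, every count in [12, 96]; additionally prefer no 1:1 stage (N1 ≠ N2, N3 ≠ N4)
k = 1: no 1:1-free in-range split of k·120 and k·1081 into factor pairs; take k = 2
k = 2: N1·N3 = 240 = 12·20, N2·N4 = 2162 = 23·94
achieved = 12·20/(23·94) = 120/1081; |achieved − target| = 0 ≤ 6/5405 ✓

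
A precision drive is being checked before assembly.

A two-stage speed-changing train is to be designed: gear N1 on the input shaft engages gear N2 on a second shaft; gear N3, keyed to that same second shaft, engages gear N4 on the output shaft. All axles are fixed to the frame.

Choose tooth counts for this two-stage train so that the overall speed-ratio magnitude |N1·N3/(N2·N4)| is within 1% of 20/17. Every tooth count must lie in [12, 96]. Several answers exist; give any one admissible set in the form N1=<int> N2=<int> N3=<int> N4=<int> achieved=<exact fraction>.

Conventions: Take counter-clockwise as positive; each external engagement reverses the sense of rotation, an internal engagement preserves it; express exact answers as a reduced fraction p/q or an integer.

N1=12 N2=17 N3=20 N4=12 achieved=20/17

2-stage fixed-axis compound train for ratio 20/17
target = 20/17 in lowest terms: an exact hit needs N1·N3 = k·20 and N2·N4 = k·17 for one integer k, every count in [12, 96]; additionally prefer no 1:1 stage (N1 ≠ N2, N3 ≠ N4)
k = 1…11: no 1:1-free in-range split of k·20 and k·17 into factor pairs; take k = 12
k = 12: N1·N3 = 240 = 12·20, N2·N4 = 204 = 17·12
achieved = 12·20/(17·12) = 20/17; |achieved − target| = 0 ≤ 1/85 ✓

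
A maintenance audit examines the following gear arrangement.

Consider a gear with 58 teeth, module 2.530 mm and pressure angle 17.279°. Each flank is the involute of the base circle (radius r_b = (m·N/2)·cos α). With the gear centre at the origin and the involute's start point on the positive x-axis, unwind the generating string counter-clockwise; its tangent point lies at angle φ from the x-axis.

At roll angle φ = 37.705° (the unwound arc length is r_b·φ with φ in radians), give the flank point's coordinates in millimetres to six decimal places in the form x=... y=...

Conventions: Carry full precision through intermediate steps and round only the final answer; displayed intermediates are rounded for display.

topology: single-mesh involute geometry — m = 2.530, N = 58
pitch radius r_p = m·N/2 = 2.530·58/2 = 73.370000
base radius r_b = r_p·cos α = 73.370000·cos 17.279° = 70.058792
roll angle φ = 37.705° = 0.65807639 rad
x = r_b·(cos φ + φ·sin φ) = 83.625475
y = r_b·(sin φ − φ·cos φ) = 6.371544

x=83.625475 y=6.371544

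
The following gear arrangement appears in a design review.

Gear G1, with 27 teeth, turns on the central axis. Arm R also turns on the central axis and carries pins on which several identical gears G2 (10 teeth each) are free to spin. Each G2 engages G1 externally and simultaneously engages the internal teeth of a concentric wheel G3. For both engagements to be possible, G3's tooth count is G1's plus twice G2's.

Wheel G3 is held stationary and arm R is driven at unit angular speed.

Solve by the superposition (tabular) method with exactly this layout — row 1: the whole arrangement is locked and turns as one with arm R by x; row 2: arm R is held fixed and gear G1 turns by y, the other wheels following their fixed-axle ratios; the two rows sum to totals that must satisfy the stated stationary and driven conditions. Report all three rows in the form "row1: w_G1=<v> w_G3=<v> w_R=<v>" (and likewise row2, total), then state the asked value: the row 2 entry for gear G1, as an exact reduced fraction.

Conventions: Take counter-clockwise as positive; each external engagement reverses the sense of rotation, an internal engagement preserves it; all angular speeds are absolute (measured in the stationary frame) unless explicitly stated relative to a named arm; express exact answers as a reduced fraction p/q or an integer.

topology: planetary set — G1 27T / G2 10T / G3 47T, arm = carrier (Willis)
superposition row 1 [locked train]: every member turns x
superposition row 2 [arm held]: sun y, ring −(27/47)·y, arm 0
boundary: total ω_ring = x − (27/47)·y = 0 and total ω_arm = x = 1  ⇒  y = 47/27, x = 1
row 2 ring = −(27/47)·47/27 = -1
totals (row 1 + row 2): sun 1 + 47/27 = 74/27, ring 1 + (-1) = 0, arm 1 + 0 = 1
asked cell (row2, sun) = 47/27

row1: w_G1=1 w_G3=1 w_R=1
row2: w_G1=47/27 w_G3=-1 w_R=0
total: w_G1=74/27 w_G3=0 w_R=1
asked value: 47/27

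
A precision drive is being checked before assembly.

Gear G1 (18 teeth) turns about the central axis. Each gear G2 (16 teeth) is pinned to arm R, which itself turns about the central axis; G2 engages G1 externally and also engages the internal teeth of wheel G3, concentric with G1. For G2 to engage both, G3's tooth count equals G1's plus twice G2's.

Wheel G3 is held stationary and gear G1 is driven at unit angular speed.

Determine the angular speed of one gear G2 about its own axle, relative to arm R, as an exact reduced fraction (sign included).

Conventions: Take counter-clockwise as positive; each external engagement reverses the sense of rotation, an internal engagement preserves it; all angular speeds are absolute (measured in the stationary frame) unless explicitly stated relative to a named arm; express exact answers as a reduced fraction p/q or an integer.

-225/272

planetary set (18T centre, 16T on arm, 50T internal) — Willis relation
ring teeth: 18 + 2·16 = 50
18(ω_sun−ω_arm) = −50(ω_ring−ω_arm),  ω_ring = 0, ω_sun = 1
18(1−ω_arm) = −50(0−ω_arm)  ⇒  68·ω_arm = 18  ⇒  ω_arm = 9/34
sun–planet mesh: 18·(1−9/34) = −16·(ω_p−ω_arm)  ⇒  ω_p−ω_arm = -225/272
exact speed ratio = -225/272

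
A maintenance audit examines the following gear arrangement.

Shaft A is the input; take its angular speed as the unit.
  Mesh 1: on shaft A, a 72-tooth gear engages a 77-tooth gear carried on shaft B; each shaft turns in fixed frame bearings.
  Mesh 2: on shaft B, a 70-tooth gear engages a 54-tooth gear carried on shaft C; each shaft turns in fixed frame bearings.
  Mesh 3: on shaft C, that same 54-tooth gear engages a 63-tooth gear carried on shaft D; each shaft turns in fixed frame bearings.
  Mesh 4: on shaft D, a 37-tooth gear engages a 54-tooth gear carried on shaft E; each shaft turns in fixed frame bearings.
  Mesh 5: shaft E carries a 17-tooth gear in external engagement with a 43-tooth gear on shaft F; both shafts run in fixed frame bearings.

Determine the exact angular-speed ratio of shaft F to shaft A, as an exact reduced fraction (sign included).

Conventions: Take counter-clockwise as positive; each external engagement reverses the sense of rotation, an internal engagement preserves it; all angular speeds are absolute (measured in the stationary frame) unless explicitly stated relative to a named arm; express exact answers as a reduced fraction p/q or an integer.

class = fixed-axis compound train [5 meshes; 5 ratios multiply, 5 sense flips]
mesh 1 [72T→77T]: running ratio 72/77, sense −
mesh 2 [70T→54T]: running ratio 40/33, sense +
mesh 3 [54T→63T]: running ratio 80/77, sense −
mesh 4 [37T→54T]: running ratio 1480/2079, sense +
mesh 5 [17T→43T]: running ratio 25160/89397, sense −
ω_out/ω_in = -25160/89397

-25160/89397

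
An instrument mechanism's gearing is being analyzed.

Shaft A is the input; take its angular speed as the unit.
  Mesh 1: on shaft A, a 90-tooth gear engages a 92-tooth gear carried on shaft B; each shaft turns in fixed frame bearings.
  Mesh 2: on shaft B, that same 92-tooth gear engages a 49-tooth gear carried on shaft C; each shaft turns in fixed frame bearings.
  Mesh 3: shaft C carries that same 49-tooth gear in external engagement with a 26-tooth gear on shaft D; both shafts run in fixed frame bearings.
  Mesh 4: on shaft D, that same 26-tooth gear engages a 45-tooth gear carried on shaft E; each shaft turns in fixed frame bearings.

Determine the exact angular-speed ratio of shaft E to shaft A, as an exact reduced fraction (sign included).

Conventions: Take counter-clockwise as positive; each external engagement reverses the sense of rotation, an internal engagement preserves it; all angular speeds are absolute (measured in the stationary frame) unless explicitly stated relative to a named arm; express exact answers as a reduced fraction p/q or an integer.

2

class = fixed-axis compound train [4 meshes; 4 ratios multiply, 4 sense flips]
mesh 1 [90T→92T]: running ratio 45/46, sense −
mesh 2 [92T→49T]: running ratio 90/49, sense +
mesh 3 [49T→26T]: running ratio 45/13, sense −
mesh 4 [26T→45T]: running ratio 2, sense +
ω_out/ω_in = 2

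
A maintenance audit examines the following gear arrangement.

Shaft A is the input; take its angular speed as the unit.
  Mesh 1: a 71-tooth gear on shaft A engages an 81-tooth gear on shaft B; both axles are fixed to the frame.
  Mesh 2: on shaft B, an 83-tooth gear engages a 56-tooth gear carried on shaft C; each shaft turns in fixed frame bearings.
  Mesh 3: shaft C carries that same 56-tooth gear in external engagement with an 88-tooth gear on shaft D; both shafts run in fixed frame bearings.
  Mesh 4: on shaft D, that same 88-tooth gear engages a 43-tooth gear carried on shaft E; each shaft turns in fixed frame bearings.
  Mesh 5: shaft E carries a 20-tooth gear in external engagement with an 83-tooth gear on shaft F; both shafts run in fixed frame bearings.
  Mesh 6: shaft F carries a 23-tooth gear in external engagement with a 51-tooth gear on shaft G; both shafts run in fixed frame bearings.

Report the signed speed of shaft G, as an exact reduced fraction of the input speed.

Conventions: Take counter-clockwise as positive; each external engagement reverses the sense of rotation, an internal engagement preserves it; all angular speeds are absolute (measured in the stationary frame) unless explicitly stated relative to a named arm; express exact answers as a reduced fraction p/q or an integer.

6-mesh fixed-axis compound train (all bearings frame-fixed)
mesh 1 [71T→81T]: |ω|/ω_in = 1×71/81 = 71/81, sense flips to −
mesh 2 [83T→56T]: |ω|/ω_in = (71/81)×83/56 = 5893/4536, sense flips to +
mesh 3 [56T→88T]: |ω|/ω_in = (5893/4536)×56/88 = 5893/7128, sense flips to −
mesh 4 [88T→43T]: |ω|/ω_in = (5893/7128)×88/43 = 5893/3483, sense flips to +
mesh 5 [20T→83T]: |ω|/ω_in = (5893/3483)×20/83 = 1420/3483, sense flips to −
mesh 6 [23T→51T]: |ω|/ω_in = (1420/3483)×23/51 = 32660/177633, sense flips to +
signed output speed (× input speed) = 32660/177633

32660/177633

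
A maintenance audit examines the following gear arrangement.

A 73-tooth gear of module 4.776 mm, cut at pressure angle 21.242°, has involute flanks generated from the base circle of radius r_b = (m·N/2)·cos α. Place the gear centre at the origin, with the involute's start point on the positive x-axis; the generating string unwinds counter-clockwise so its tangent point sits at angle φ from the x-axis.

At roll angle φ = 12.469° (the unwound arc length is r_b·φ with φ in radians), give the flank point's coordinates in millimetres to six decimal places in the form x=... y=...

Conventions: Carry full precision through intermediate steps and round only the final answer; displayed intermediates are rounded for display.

x=166.282310 y=0.555582

recognized (one wheel, involute flank): single-mesh tooth geometry, m = 4.776, N = 73
pitch radius r_p = m·N/2 = 4.776·73/2 = 174.324000
base radius r_b = r_p·cos α = 174.324000·cos 21.242° = 162.480160
roll angle φ = 12.469° = 0.21762510 rad
x = r_b·(cos φ + φ·sin φ) = 166.282310
y = r_b·(sin φ − φ·cos φ) = 0.555582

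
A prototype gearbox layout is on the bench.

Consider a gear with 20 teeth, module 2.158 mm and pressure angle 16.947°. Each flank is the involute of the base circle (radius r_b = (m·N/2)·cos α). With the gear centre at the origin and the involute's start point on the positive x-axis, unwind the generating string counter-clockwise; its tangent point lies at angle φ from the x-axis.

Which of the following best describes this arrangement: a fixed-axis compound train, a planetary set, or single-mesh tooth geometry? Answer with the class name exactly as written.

single-mesh tooth geometry

recognized (one wheel, involute flank): single-mesh tooth geometry, m = 2.158, N = 20
classification: single-mesh tooth geometry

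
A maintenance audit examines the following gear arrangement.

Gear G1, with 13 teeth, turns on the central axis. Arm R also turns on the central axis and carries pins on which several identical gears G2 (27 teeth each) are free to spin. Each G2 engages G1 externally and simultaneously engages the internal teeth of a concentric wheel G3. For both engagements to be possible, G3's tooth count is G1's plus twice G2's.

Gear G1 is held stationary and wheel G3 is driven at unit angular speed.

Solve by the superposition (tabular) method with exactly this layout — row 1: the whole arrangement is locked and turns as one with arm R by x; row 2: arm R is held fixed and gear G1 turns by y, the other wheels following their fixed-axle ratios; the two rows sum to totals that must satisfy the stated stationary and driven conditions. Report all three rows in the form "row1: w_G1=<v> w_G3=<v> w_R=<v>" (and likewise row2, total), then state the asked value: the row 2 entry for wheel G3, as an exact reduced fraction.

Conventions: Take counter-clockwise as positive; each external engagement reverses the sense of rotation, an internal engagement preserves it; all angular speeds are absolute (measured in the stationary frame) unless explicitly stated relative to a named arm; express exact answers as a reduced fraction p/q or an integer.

recognized (axles ride arm R): planetary set, 13/27/67 teeth
row 1 (train locked, turned with arm): all members turn x
row 2 (arm held, sun turns y): ω_ring = −(13/67)·y, ω_arm = 0
boundary: total ω_sun = x + y = 0 and total ω_ring = x − (13/67)·y = 1  ⇒  y = -67/80, x = 67/80
row 2 ring = −(13/67)·(-67/80) = 13/80
totals (row 1 + row 2): sun 67/80 + (-67/80) = 0, ring 67/80 + 13/80 = 1, arm 67/80 + 0 = 67/80
asked cell (row2, ring) = 13/80

row1: w_G1=67/80 w_G3=67/80 w_R=67/80
row2: w_G1=-67/80 w_G3=13/80 w_R=0
total: w_G1=0 w_G3=1 w_R=67/80
asked value: 13/80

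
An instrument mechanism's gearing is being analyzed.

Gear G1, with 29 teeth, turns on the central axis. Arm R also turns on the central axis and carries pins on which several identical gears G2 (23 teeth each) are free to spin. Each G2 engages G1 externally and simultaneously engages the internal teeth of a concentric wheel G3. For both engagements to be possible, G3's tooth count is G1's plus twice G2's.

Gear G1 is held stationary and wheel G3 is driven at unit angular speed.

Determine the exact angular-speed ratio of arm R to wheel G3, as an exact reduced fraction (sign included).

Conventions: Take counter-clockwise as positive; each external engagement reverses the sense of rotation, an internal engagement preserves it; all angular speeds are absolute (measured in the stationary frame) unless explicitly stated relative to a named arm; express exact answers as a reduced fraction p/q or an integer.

recognized (axles ride arm R): planetary set, 29/23/75 teeth
ring teeth: 29 + 2·23 = 75
29(ω_sun−ω_arm) = −75(ω_ring−ω_arm),  ω_sun = 0, ω_ring = 1
29(0−ω_arm) = −75(1−ω_arm)  ⇒  104·ω_arm = 75  ⇒  ω_arm = 75/104
ω_out/ω_in = 75/104

75/104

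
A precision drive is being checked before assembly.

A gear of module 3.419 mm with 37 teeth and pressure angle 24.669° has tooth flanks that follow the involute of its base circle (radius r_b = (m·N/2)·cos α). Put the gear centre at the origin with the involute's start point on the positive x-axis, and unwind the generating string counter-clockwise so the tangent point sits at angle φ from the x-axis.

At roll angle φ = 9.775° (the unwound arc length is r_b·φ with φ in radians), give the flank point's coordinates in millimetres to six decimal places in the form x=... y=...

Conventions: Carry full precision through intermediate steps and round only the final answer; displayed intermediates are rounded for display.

recognized (one wheel, involute flank): single-mesh tooth geometry, m = 3.419, N = 37
pitch radius r_p = m·N/2 = 3.419·37/2 = 63.251500
base radius r_b = r_p·cos α = 63.251500·cos 24.669° = 57.478797
roll angle φ = 9.775° = 0.17060593 rad
x = r_b·(cos φ + φ·sin φ) = 58.309220
y = r_b·(sin φ − φ·cos φ) = 0.094865

x=58.309220 y=0.094865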